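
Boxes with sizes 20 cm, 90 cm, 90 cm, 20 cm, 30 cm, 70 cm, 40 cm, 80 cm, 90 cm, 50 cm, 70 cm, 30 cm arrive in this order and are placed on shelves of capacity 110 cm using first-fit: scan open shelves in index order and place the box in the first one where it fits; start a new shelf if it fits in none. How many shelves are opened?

  20 → shelf 1 (new)  [load 20/110]
  90 → shelf 1  [load 110/110]
  90 → shelf 2 (new)  [load 90/110]
  20 → shelf 2  [load 110/110]
  30 → shelf 3 (new)  [load 30/110]
  70 → shelf 3  [load 100/110]
  40 → shelf 4 (new)  [load 40/110]
  80 → shelf 5 (new)  [load 80/110]
  90 → shelf 6 (new)  [load 90/110]
  50 → shelf 4  [load 90/110]
  70 → shelf 7 (new)  [load 70/110]
  30 → shelf 5  [load 110/110]
7 shelves opened.

7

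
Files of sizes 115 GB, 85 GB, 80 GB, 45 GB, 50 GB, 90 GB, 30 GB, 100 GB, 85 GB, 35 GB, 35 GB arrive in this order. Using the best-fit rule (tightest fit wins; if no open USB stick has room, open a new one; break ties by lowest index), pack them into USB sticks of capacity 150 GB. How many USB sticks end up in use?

  115 → USB stick 1 (new)  [load 115/150]
  85 → USB stick 2 (new)  [load 85/150]
  80 → USB stick 3 (new)  [load 80/150]
  45 → USB stick 2  [load 130/150]
  50 → USB stick 3  [load 130/150]
  90 → USB stick 4 (new)  [load 90/150]
  30 → USB stick 1  [load 145/150]
  100 → USB stick 5 (new)  [load 100/150]
  85 → USB stick 6 (new)  [load 85/150]
  35 → USB stick 5  [load 135/150]
  35 → USB stick 4  [load 125/150]
6 USB sticks opened.

6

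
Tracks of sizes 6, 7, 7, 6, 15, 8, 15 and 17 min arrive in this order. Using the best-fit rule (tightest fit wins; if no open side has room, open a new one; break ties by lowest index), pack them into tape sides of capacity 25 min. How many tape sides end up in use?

  6 → side 1 (new)  [load 6/25]
  7 → side 1  [load 13/25]
  7 → side 1  [load 20/25]
  6 → side 2 (new)  [load 6/25]
  15 → side 2  [load 21/25]
  8 → side 3 (new)  [load 8/25]
  15 → side 3  [load 23/25]
  17 → side 4 (new)  [load 17/25]
4 tape sides opened.

4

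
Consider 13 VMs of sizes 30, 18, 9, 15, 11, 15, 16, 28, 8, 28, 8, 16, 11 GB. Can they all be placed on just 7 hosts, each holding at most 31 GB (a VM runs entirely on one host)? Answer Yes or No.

Total = 213 GB; ⌈213/31⌉ = 7.
The bound of 7 does not rule out 7, but exhaustive search shows no assignment into 7 hosts of capacity 31 GB exists — the minimum is 8.

No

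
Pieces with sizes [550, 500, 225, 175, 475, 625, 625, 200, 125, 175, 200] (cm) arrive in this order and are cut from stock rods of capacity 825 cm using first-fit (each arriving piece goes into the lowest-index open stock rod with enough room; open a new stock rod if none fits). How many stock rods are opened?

5

  550 → stock rod 1 (new)  [load 550/825]
  500 → stock rod 2 (new)  [load 500/825]
  225 → stock rod 1  [load 775/825]
  175 → stock rod 2  [load 675/825]
  475 → stock rod 3 (new)  [load 475/825]
  625 → stock rod 4 (new)  [load 625/825]
  625 → stock rod 5 (new)  [load 625/825]
  200 → stock rod 3  [load 675/825]
  125 → stock rod 2  [load 800/825]
  175 → stock rod 4  [load 800/825]
  200 → stock rod 5  [load 825/825]
5 stock rods opened.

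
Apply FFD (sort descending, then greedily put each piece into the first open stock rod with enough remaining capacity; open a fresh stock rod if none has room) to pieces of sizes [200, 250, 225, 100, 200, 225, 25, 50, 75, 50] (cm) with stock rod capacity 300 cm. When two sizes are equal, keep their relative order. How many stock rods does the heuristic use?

5

Sorted descending: 250, 225, 225, 200, 200, 100, 75, 50, 50, 25.
  250 → stock rod 1 (new)  [load 250/300]
  225 → stock rod 2 (new)  [load 225/300]
  225 → stock rod 3 (new)  [load 225/300]
  200 → stock rod 4 (new)  [load 200/300]
  200 → stock rod 5 (new)  [load 200/300]
  100 → stock rod 4  [load 300/300]
  75 → stock rod 2  [load 300/300]
  50 → stock rod 1  [load 300/300]
  50 → stock rod 3  [load 275/300]
  25 → stock rod 3  [load 300/300]
5 stock rods opened.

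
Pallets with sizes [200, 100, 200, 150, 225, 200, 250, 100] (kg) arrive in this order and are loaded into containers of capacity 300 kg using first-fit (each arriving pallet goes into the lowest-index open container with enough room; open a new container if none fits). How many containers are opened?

6

  200 → container 1 (new)  [load 200/300]
  100 → container 1  [load 300/300]
  200 → container 2 (new)  [load 200/300]
  150 → container 3 (new)  [load 150/300]
  225 → container 4 (new)  [load 225/300]
  200 → container 5 (new)  [load 200/300]
  250 → container 6 (new)  [load 250/300]
  100 → container 2  [load 300/300]
6 containers opened.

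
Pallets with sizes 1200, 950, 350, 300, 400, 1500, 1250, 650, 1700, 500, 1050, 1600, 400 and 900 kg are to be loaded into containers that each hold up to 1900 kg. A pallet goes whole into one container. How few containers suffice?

Total = 1700 + 1600 + 1500 + 1250 + 1200 + 1050 + 950 + 900 + 650 + 500 + 400 + 400 + 350 + 300 = 12750 kg.
Lower bound: ⌈12750/1900⌉ = 7 containers.
A packing using 7 containers:
  container 1: 1700 = 1700
  container 2: 1600 + 300 = 1900
  container 3: 1500 + 400 = 1900
  container 4: 1250 + 650 = 1900
  container 5: 1200 + 500 = 1700
  container 6: 1050 + 400 + 350 = 1800
  container 7: 950 + 900 = 1850
This matches the lower bound, so 7 is optimal.

7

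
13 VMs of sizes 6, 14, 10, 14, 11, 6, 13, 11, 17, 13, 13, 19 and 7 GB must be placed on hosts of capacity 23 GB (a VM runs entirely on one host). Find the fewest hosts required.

Total = 19 + 17 + 14 + 14 + 13 + 13 + 13 + 11 + 11 + 10 + 7 + 6 + 6 = 154 GB.
Lower bound: ⌈154/23⌉ = 7 hosts.
A packing using 8 hosts:
  host 1: 19 = 19
  host 2: 17 + 6 = 23
  host 3: 14 + 7 = 21
  host 4: 14 + 6 = 20
  host 5: 13 + 10 = 23
  host 6: 13 = 13
  host 7: 13 = 13
  host 8: 11 + 11 = 22
No arrangement into 7 hosts stays within capacity, so 8 is optimal.

8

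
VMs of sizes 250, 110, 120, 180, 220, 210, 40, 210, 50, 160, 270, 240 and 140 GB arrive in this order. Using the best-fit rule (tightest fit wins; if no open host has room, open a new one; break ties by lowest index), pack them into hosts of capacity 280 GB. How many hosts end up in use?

  250 → host 1 (new)  [load 250/280]
  110 → host 2 (new)  [load 110/280]
  120 → host 2  [load 230/280]
  180 → host 3 (new)  [load 180/280]
  220 → host 4 (new)  [load 220/280]
  210 → host 5 (new)  [load 210/280]
  40 → host 2  [load 270/280]
  210 → host 6 (new)  [load 210/280]
  50 → host 4  [load 270/280]
  160 → host 7 (new)  [load 160/280]
  270 → host 8 (new)  [load 270/280]
  240 → host 9 (new)  [load 240/280]
  140 → host 10 (new)  [load 140/280]
10 hosts opened.

10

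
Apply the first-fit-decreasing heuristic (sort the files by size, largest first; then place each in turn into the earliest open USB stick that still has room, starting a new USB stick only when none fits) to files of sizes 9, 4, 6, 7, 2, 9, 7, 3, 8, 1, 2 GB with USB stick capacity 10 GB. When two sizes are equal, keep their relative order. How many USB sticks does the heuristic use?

6

Sorted descending: 9, 9, 8, 7, 7, 6, 4, 3, 2, 2, 1.
  9 → USB stick 1 (new)  [load 9/10]
  9 → USB stick 2 (new)  [load 9/10]
  8 → USB stick 3 (new)  [load 8/10]
  7 → USB stick 4 (new)  [load 7/10]
  7 → USB stick 5 (new)  [load 7/10]
  6 → USB stick 6 (new)  [load 6/10]
  4 → USB stick 6  [load 10/10]
  3 → USB stick 4  [load 10/10]
  2 → USB stick 3  [load 10/10]
  2 → USB stick 5  [load 9/10]
  1 → USB stick 1  [load 10/10]
6 USB sticks opened.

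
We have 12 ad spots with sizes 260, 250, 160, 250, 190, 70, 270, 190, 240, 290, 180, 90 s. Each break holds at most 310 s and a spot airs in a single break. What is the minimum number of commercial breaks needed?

Total = 290 + 270 + 260 + 250 + 250 + 240 + 190 + 190 + 180 + 160 + 90 + 70 = 2440 s.
Lower bound: ⌈2440/310⌉ = 8 commercial breaks.
Also, 10 ad spots each exceed 155 s, and no two of those can share a break, so at least 10 commercial breaks are needed.
A packing using 10 commercial breaks:
  break 1: 290 = 290
  break 2: 270 = 270
  break 3: 260 = 260
  break 4: 250 = 250
  break 5: 250 = 250
  break 6: 240 + 70 = 310
  break 7: 190 + 90 = 280
  break 8: 190 = 190
  break 9: 180 = 180
  break 10: 160 = 160
This matches the lower bound, so 10 is optimal.

10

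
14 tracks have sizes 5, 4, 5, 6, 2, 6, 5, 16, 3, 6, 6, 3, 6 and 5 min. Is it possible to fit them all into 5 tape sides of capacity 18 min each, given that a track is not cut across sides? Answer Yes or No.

Yes

A valid assignment using 5 tape sides:
  side 1: 16 + 2 = 18
  side 2: 6 + 6 + 6 = 18
  side 3: 6 + 6 + 5 = 17
  side 4: 5 + 5 + 5 + 3 = 18
  side 5: 4 + 3 = 7
Every load is within 18 min, so 5 tape sides suffice.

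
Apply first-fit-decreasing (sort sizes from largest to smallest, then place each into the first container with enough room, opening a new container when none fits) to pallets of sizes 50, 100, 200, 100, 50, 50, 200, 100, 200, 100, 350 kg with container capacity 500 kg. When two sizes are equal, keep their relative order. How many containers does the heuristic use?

3

Sorted descending: 350, 200, 200, 200, 100, 100, 100, 100, 50, 50, 50.
  350 → container 1 (new)  [load 350/500]
  200 → container 2 (new)  [load 200/500]
  200 → container 2  [load 400/500]
  200 → container 3 (new)  [load 200/500]
  100 → container 1  [load 450/500]
  100 → container 2  [load 500/500]
  100 → container 3  [load 300/500]
  100 → container 3  [load 400/500]
  50 → container 1  [load 500/500]
  50 → container 3  [load 450/500]
  50 → container 3  [load 500/500]
3 containers opened.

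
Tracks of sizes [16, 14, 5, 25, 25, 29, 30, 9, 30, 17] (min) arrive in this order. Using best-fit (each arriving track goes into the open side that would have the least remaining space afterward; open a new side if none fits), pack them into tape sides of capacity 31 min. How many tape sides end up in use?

7

  16 → side 1 (new)  [load 16/31]
  14 → side 1  [load 30/31]
  5 → side 2 (new)  [load 5/31]
  25 → side 2  [load 30/31]
  25 → side 3 (new)  [load 25/31]
  29 → side 4 (new)  [load 29/31]
  30 → side 5 (new)  [load 30/31]
  9 → side 6 (new)  [load 9/31]
  30 → side 7 (new)  [load 30/31]
  17 → side 6  [load 26/31]
7 tape sides opened.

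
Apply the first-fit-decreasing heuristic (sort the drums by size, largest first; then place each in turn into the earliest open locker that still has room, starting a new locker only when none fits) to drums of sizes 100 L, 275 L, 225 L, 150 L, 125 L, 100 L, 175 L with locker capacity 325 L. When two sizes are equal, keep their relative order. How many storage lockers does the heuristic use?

4

Sorted descending: 275, 225, 175, 150, 125, 100, 100.
  275 → locker 1 (new)  [load 275/325]
  225 → locker 2 (new)  [load 225/325]
  175 → locker 3 (new)  [load 175/325]
  150 → locker 3  [load 325/325]
  125 → locker 4 (new)  [load 125/325]
  100 → locker 2  [load 325/325]
  100 → locker 4  [load 225/325]
4 storage lockers opened.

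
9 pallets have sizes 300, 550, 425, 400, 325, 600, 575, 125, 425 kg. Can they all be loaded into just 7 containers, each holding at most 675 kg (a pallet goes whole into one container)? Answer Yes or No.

A valid assignment using 7 containers:
  container 1: 600 = 600
  container 2: 575 = 575
  container 3: 550 + 125 = 675
  container 4: 425 = 425
  container 5: 425 = 425
  container 6: 400 = 400
  container 7: 325 + 300 = 625
Every load is within 675 kg, so 7 containers suffice.

Yes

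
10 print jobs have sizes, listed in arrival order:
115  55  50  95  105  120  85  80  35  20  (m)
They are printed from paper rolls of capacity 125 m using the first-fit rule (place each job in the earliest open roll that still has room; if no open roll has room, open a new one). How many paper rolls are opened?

7

  115 → roll 1 (new)  [load 115/125]
  55 → roll 2 (new)  [load 55/125]
  50 → roll 2  [load 105/125]
  95 → roll 3 (new)  [load 95/125]
  105 → roll 4 (new)  [load 105/125]
  120 → roll 5 (new)  [load 120/125]
  85 → roll 6 (new)  [load 85/125]
  80 → roll 7 (new)  [load 80/125]
  35 → roll 6  [load 120/125]
  20 → roll 2  [load 125/125]
7 paper rolls opened.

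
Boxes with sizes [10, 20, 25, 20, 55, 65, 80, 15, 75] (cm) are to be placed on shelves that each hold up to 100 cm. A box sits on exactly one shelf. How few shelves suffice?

4

Total = 80 + 75 + 65 + 55 + 25 + 20 + 20 + 15 + 10 = 365 cm.
Lower bound: ⌈365/100⌉ = 4 shelves.
A packing using 4 shelves:
  shelf 1: 80 + 20 = 100
  shelf 2: 75 + 25 = 100
  shelf 3: 65 + 20 + 15 = 100
  shelf 4: 55 + 10 = 65
This matches the lower bound, so 4 is optimal.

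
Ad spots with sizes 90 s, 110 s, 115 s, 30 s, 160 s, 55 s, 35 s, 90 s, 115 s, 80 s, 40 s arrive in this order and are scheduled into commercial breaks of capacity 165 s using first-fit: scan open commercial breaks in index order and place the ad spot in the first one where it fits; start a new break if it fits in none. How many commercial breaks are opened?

  90 → break 1 (new)  [load 90/165]
  110 → break 2 (new)  [load 110/165]
  115 → break 3 (new)  [load 115/165]
  30 → break 1  [load 120/165]
  160 → break 4 (new)  [load 160/165]
  55 → break 2  [load 165/165]
  35 → break 1  [load 155/165]
  90 → break 5 (new)  [load 90/165]
  115 → break 6 (new)  [load 115/165]
  80 → break 7 (new)  [load 80/165]
  40 → break 3  [load 155/165]
7 commercial breaks opened.

7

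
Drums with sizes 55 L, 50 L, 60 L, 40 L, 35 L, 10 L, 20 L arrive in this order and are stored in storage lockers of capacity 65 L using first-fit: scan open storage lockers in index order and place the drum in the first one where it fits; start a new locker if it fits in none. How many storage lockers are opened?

5

  55 → locker 1 (new)  [load 55/65]
  50 → locker 2 (new)  [load 50/65]
  60 → locker 3 (new)  [load 60/65]
  40 → locker 4 (new)  [load 40/65]
  35 → locker 5 (new)  [load 35/65]
  10 → locker 1  [load 65/65]
  20 → locker 4  [load 60/65]
5 storage lockers opened.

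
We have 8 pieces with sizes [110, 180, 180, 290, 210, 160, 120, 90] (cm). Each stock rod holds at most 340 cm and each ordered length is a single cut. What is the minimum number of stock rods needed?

5

Total = 290 + 210 + 180 + 180 + 160 + 120 + 110 + 90 = 1340 cm.
Lower bound: ⌈1340/340⌉ = 4 stock rods.
A packing using 5 stock rods:
  stock rod 1: 290 = 290
  stock rod 2: 210 + 120 = 330
  stock rod 3: 180 + 160 = 340
  stock rod 4: 180 + 110 = 290
  stock rod 5: 90 = 90
No arrangement into 4 stock rods stays within capacity, so 5 is optimal.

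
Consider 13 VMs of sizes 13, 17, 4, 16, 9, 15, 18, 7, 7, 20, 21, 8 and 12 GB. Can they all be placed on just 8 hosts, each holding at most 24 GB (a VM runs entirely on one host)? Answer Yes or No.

Yes

A valid assignment using 8 hosts:
  host 1: 21 = 21
  host 2: 20 + 4 = 24
  host 3: 18 = 18
  host 4: 17 + 7 = 24
  host 5: 16 + 8 = 24
  host 6: 15 + 9 = 24
  host 7: 13 + 7 = 20
  host 8: 12 = 12
Every load is within 24 GB, so 8 hosts suffice.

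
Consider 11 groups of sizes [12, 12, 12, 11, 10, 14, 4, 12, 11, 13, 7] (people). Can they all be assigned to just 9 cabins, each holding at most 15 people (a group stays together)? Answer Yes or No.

Total = 118 people; ⌈118/15⌉ = 8.
9 groups each exceed half the capacity and cannot share a cabin, forcing at least 9 cabins.
The bound of 9 does not rule out 9, but exhaustive search shows no assignment into 9 cabins of capacity 15 people exists — the minimum is 10.

No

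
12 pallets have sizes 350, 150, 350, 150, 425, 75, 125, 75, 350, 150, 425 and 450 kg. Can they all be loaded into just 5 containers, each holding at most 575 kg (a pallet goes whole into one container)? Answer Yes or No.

Total = 3075 kg; ⌈3075/575⌉ = 6.
At least 6 containers are required, but only 5 are allowed.

No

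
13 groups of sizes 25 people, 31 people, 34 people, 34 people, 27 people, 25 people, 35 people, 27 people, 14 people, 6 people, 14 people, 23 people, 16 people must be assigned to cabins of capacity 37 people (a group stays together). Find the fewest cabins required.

Total = 35 + 34 + 34 + 31 + 27 + 27 + 25 + 25 + 23 + 16 + 14 + 14 + 6 = 311 people.
Lower bound: ⌈311/37⌉ = 9 cabins.
A packing using 10 cabins:
  cabin 1: 35 = 35
  cabin 2: 34 = 34
  cabin 3: 34 = 34
  cabin 4: 31 + 6 = 37
  cabin 5: 27 = 27
  cabin 6: 27 = 27
  cabin 7: 25 = 25
  cabin 8: 25 = 25
  cabin 9: 23 + 14 = 37
  cabin 10: 16 + 14 = 30
No arrangement into 9 cabins stays within capacity, so 10 is optimal.

10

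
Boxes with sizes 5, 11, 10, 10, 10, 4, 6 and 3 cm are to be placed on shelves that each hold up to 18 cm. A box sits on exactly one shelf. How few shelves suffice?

Total = 11 + 10 + 10 + 10 + 6 + 5 + 4 + 3 = 59 cm.
Lower bound: ⌈59/18⌉ = 4 shelves.
A packing using 4 shelves:
  shelf 1: 11 + 6 = 17
  shelf 2: 10 + 5 + 3 = 18
  shelf 3: 10 + 4 = 14
  shelf 4: 10 = 10
This matches the lower bound, so 4 is optimal.

4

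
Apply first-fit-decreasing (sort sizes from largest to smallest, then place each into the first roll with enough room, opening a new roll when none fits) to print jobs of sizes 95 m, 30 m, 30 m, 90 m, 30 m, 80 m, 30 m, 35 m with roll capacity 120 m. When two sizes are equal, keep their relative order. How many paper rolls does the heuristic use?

Sorted descending: 95, 90, 80, 35, 30, 30, 30, 30.
  95 → roll 1 (new)  [load 95/120]
  90 → roll 2 (new)  [load 90/120]
  80 → roll 3 (new)  [load 80/120]
  35 → roll 3  [load 115/120]
  30 → roll 2  [load 120/120]
  30 → roll 4 (new)  [load 30/120]
  30 → roll 4  [load 60/120]
  30 → roll 4  [load 90/120]
4 paper rolls opened.

4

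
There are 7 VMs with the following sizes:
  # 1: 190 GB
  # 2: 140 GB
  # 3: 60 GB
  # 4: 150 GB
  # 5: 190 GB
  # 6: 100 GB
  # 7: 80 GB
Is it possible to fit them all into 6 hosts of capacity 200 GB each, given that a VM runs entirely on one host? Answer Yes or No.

A valid assignment using 5 hosts:
  host 1: 190 = 190
  host 2: 190 = 190
  host 3: 150 = 150
  host 4: 140 + 60 = 200
  host 5: 100 + 80 = 180
That uses only 5 ≤ 6, so 6 hosts are enough.

Yes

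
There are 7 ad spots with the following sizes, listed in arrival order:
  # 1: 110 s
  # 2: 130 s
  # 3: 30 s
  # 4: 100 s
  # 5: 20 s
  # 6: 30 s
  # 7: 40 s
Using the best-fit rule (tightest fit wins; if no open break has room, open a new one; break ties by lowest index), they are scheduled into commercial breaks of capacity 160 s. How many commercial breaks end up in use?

  110 → break 1 (new)  [load 110/160]
  130 → break 2 (new)  [load 130/160]
  30 → break 2  [load 160/160]
  100 → break 3 (new)  [load 100/160]
  20 → break 1  [load 130/160]
  30 → break 1  [load 160/160]
  40 → break 3  [load 140/160]
3 commercial breaks opened.

3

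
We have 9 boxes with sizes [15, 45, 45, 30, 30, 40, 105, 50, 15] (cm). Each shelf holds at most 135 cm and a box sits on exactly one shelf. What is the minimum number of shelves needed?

Total = 105 + 50 + 45 + 45 + 40 + 30 + 30 + 15 + 15 = 375 cm.
Lower bound: ⌈375/135⌉ = 3 shelves.
A packing using 3 shelves:
  shelf 1: 105 + 30 = 135
  shelf 2: 50 + 45 + 40 = 135
  shelf 3: 45 + 30 + 15 + 15 = 105
This matches the lower bound, so 3 is optimal.

3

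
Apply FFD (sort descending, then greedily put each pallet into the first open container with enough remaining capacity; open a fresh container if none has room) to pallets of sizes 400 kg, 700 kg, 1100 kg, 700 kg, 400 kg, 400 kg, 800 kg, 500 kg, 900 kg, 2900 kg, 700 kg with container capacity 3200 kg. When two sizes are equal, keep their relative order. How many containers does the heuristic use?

4

Sorted descending: 2900, 1100, 900, 800, 700, 700, 700, 500, 400, 400, 400.
  2900 → container 1 (new)  [load 2900/3200]
  1100 → container 2 (new)  [load 1100/3200]
  900 → container 2  [load 2000/3200]
  800 → container 2  [load 2800/3200]
  700 → container 3 (new)  [load 700/3200]
  700 → container 3  [load 1400/3200]
  700 → container 3  [load 2100/3200]
  500 → container 3  [load 2600/3200]
  400 → container 2  [load 3200/3200]
  400 → container 3  [load 3000/3200]
  400 → container 4 (new)  [load 400/3200]
4 containers opened.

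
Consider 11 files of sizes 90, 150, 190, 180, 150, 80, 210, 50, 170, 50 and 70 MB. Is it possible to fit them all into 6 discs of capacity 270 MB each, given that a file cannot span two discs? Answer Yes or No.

Yes

A valid assignment using 6 discs:
  disc 1: 210 + 50 = 260
  disc 2: 190 + 80 = 270
  disc 3: 180 + 90 = 270
  disc 4: 170 + 70 = 240
  disc 5: 150 + 50 = 200
  disc 6: 150 = 150
Every load is within 270 MB, so 6 discs suffice.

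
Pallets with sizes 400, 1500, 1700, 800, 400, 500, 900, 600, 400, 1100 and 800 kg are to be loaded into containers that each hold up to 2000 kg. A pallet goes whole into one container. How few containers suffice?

Total = 1700 + 1500 + 1100 + 900 + 800 + 800 + 600 + 500 + 400 + 400 + 400 = 9100 kg.
Lower bound: ⌈9100/2000⌉ = 5 containers.
A packing using 5 containers:
  container 1: 1700 = 1700
  container 2: 1500 + 500 = 2000
  container 3: 1100 + 900 = 2000
  container 4: 800 + 800 + 400 = 2000
  container 5: 600 + 400 + 400 = 1400
This matches the lower bound, so 5 is optimal.

5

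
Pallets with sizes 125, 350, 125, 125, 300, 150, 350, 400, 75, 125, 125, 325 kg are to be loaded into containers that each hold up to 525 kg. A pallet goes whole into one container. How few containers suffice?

Total = 400 + 350 + 350 + 325 + 300 + 150 + 125 + 125 + 125 + 125 + 125 + 75 = 2575 kg.
Lower bound: ⌈2575/525⌉ = 5 containers.
A packing using 6 containers:
  container 1: 400 + 125 = 525
  container 2: 350 + 150 = 500
  container 3: 350 + 125 = 475
  container 4: 325 + 125 + 75 = 525
  container 5: 300 + 125 = 425
  container 6: 125 = 125
No arrangement into 5 containers stays within capacity, so 6 is optimal.

6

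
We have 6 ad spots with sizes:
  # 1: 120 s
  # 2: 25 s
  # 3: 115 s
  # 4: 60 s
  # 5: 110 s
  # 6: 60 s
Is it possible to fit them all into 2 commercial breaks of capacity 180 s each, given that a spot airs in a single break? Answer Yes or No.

Total = 490 s; ⌈490/180⌉ = 3.
At least 3 commercial breaks are required, but only 2 are allowed.

No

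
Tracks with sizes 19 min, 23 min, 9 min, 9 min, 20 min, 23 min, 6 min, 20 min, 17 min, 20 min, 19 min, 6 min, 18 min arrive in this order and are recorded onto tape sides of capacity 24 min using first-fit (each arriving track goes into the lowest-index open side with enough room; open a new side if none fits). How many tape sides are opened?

  19 → side 1 (new)  [load 19/24]
  23 → side 2 (new)  [load 23/24]
  9 → side 3 (new)  [load 9/24]
  9 → side 3  [load 18/24]
  20 → side 4 (new)  [load 20/24]
  23 → side 5 (new)  [load 23/24]
  6 → side 3  [load 24/24]
  20 → side 6 (new)  [load 20/24]
  17 → side 7 (new)  [load 17/24]
  20 → side 8 (new)  [load 20/24]
  19 → side 9 (new)  [load 19/24]
  6 → side 7  [load 23/24]
  18 → side 10 (new)  [load 18/24]
10 tape sides opened.

10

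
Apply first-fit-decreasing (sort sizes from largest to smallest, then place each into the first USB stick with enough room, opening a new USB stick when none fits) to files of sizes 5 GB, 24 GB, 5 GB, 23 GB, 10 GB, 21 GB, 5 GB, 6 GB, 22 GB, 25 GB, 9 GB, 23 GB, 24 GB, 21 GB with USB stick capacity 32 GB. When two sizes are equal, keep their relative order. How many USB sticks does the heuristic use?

8

Sorted descending: 25, 24, 24, 23, 23, 22, 21, 21, 10, 9, 6, 5, 5, 5.
  25 → USB stick 1 (new)  [load 25/32]
  24 → USB stick 2 (new)  [load 24/32]
  24 → USB stick 3 (new)  [load 24/32]
  23 → USB stick 4 (new)  [load 23/32]
  23 → USB stick 5 (new)  [load 23/32]
  22 → USB stick 6 (new)  [load 22/32]
  21 → USB stick 7 (new)  [load 21/32]
  21 → USB stick 8 (new)  [load 21/32]
  10 → USB stick 6  [load 32/32]
  9 → USB stick 4  [load 32/32]
  6 → USB stick 1  [load 31/32]
  5 → USB stick 2  [load 29/32]
  5 → USB stick 3  [load 29/32]
  5 → USB stick 5  [load 28/32]
8 USB sticks opened.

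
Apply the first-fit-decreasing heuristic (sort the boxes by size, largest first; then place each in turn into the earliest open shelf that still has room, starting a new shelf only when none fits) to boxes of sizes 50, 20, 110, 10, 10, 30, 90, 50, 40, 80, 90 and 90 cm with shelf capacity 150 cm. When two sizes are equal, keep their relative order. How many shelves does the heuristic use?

Sorted descending: 110, 90, 90, 90, 80, 50, 50, 40, 30, 20, 10, 10.
  110 → shelf 1 (new)  [load 110/150]
  90 → shelf 2 (new)  [load 90/150]
  90 → shelf 3 (new)  [load 90/150]
  90 → shelf 4 (new)  [load 90/150]
  80 → shelf 5 (new)  [load 80/150]
  50 → shelf 2  [load 140/150]
  50 → shelf 3  [load 140/150]
  40 → shelf 1  [load 150/150]
  30 → shelf 4  [load 120/150]
  20 → shelf 4  [load 140/150]
  10 → shelf 2  [load 150/150]
  10 → shelf 3  [load 150/150]
5 shelves opened.

5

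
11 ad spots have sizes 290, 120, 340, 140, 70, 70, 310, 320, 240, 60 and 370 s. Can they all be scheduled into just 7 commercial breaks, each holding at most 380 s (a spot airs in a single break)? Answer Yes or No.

Yes

A valid assignment using 7 commercial breaks:
  break 1: 370 = 370
  break 2: 340 = 340
  break 3: 320 + 60 = 380
  break 4: 310 + 70 = 380
  break 5: 290 + 70 = 360
  break 6: 240 + 140 = 380
  break 7: 120 = 120
Every load is within 380 s, so 7 commercial breaks suffice.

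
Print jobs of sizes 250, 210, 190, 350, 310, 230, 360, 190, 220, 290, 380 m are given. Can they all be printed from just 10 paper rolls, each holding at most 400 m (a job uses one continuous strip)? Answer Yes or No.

Yes

A valid assignment using 10 paper rolls:
  roll 1: 380 = 380
  roll 2: 360 = 360
  roll 3: 350 = 350
  roll 4: 310 = 310
  roll 5: 290 = 290
  roll 6: 250 = 250
  roll 7: 230 = 230
  roll 8: 220 = 220
  roll 9: 210 + 190 = 400
  roll 10: 190 = 190
Every load is within 400 m, so 10 paper rolls suffice.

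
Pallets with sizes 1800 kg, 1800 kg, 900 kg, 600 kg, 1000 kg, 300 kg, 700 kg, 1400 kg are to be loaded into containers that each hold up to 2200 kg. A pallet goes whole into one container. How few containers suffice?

Total = 1800 + 1800 + 1400 + 1000 + 900 + 700 + 600 + 300 = 8500 kg.
Lower bound: ⌈8500/2200⌉ = 4 containers.
A packing using 5 containers:
  container 1: 1800 + 300 = 2100
  container 2: 1800 = 1800
  container 3: 1400 + 700 = 2100
  container 4: 1000 + 900 = 1900
  container 5: 600 = 600
No arrangement into 4 containers stays within capacity, so 5 is optimal.

5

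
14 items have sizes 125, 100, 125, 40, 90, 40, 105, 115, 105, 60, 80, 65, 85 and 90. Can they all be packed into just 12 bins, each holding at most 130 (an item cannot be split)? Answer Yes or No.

A valid assignment using 11 bins:
  bin 1: 125 = 125
  bin 2: 125 = 125
  bin 3: 115 = 115
  bin 4: 105 = 105
  bin 5: 105 = 105
  bin 6: 100 = 100
  bin 7: 90 + 40 = 130
  bin 8: 90 + 40 = 130
  bin 9: 85 = 85
  bin 10: 80 = 80
  bin 11: 65 + 60 = 125
That uses only 11 ≤ 12, so 12 bins are enough.

Yes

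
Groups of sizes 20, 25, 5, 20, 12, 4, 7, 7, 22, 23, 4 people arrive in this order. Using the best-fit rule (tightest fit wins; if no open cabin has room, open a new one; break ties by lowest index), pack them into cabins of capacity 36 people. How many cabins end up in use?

5

  20 → cabin 1 (new)  [load 20/36]
  25 → cabin 2 (new)  [load 25/36]
  5 → cabin 2  [load 30/36]
  20 → cabin 3 (new)  [load 20/36]
  12 → cabin 1  [load 32/36]
  4 → cabin 1  [load 36/36]
  7 → cabin 3  [load 27/36]
  7 → cabin 3  [load 34/36]
  22 → cabin 4 (new)  [load 22/36]
  23 → cabin 5 (new)  [load 23/36]
  4 → cabin 2  [load 34/36]
5 cabins opened.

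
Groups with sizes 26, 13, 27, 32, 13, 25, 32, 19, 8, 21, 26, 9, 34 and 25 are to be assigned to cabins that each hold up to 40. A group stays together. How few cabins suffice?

Total = 34 + 32 + 32 + 27 + 26 + 26 + 25 + 25 + 21 + 19 + 13 + 13 + 9 + 8 = 310.
Lower bound: ⌈310/40⌉ = 8 cabins.
Also, 9 groups each exceed 20, and no two of those can share a cabin, so at least 9 cabins are needed.
A packing using 9 cabins:
  cabin 1: 34 = 34
  cabin 2: 32 + 8 = 40
  cabin 3: 32 = 32
  cabin 4: 27 + 13 = 40
  cabin 5: 26 + 13 = 39
  cabin 6: 26 + 9 = 35
  cabin 7: 25 = 25
  cabin 8: 25 = 25
  cabin 9: 21 + 19 = 40
This matches the lower bound, so 9 is optimal.

9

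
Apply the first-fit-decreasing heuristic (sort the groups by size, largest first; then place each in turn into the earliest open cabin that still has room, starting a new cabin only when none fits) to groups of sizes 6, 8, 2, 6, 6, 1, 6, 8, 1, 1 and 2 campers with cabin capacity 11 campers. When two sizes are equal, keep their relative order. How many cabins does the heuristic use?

6

Sorted descending: 8, 8, 6, 6, 6, 6, 2, 2, 1, 1, 1.
  8 → cabin 1 (new)  [load 8/11]
  8 → cabin 2 (new)  [load 8/11]
  6 → cabin 3 (new)  [load 6/11]
  6 → cabin 4 (new)  [load 6/11]
  6 → cabin 5 (new)  [load 6/11]
  6 → cabin 6 (new)  [load 6/11]
  2 → cabin 1  [load 10/11]
  2 → cabin 2  [load 10/11]
  1 → cabin 1  [load 11/11]
  1 → cabin 2  [load 11/11]
  1 → cabin 3  [load 7/11]
6 cabins opened.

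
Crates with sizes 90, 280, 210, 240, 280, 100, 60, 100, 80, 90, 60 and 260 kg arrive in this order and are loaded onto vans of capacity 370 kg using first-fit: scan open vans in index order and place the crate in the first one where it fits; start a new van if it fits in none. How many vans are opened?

  90 → van 1 (new)  [load 90/370]
  280 → van 1  [load 370/370]
  210 → van 2 (new)  [load 210/370]
  240 → van 3 (new)  [load 240/370]
  280 → van 4 (new)  [load 280/370]
  100 → van 2  [load 310/370]
  60 → van 2  [load 370/370]
  100 → van 3  [load 340/370]
  80 → van 4  [load 360/370]
  90 → van 5 (new)  [load 90/370]
  60 → van 5  [load 150/370]
  260 → van 6 (new)  [load 260/370]
6 vans opened.

6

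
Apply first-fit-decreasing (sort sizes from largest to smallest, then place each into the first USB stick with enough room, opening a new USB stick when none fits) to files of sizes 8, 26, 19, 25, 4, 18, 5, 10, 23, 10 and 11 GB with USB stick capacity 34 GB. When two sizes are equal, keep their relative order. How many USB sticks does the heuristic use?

Sorted descending: 26, 25, 23, 19, 18, 11, 10, 10, 8, 5, 4.
  26 → USB stick 1 (new)  [load 26/34]
  25 → USB stick 2 (new)  [load 25/34]
  23 → USB stick 3 (new)  [load 23/34]
  19 → USB stick 4 (new)  [load 19/34]
  18 → USB stick 5 (new)  [load 18/34]
  11 → USB stick 3  [load 34/34]
  10 → USB stick 4  [load 29/34]
  10 → USB stick 5  [load 28/34]
  8 → USB stick 1  [load 34/34]
  5 → USB stick 2  [load 30/34]
  4 → USB stick 2  [load 34/34]
5 USB sticks opened.

5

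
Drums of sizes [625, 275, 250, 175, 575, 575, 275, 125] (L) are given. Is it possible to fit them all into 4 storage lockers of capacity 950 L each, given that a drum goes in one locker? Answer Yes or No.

Yes

A valid assignment using 4 storage lockers:
  locker 1: 625 + 275 = 900
  locker 2: 575 + 275 = 850
  locker 3: 575 + 250 + 125 = 950
  locker 4: 175 = 175
Every load is within 950 L, so 4 storage lockers suffice.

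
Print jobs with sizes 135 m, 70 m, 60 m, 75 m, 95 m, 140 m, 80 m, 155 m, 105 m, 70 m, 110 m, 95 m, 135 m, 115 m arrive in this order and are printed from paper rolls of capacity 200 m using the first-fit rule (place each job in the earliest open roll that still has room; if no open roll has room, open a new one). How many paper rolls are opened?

  135 → roll 1 (new)  [load 135/200]
  70 → roll 2 (new)  [load 70/200]
  60 → roll 1  [load 195/200]
  75 → roll 2  [load 145/200]
  95 → roll 3 (new)  [load 95/200]
  140 → roll 4 (new)  [load 140/200]
  80 → roll 3  [load 175/200]
  155 → roll 5 (new)  [load 155/200]
  105 → roll 6 (new)  [load 105/200]
  70 → roll 6  [load 175/200]
  110 → roll 7 (new)  [load 110/200]
  95 → roll 8 (new)  [load 95/200]
  135 → roll 9 (new)  [load 135/200]
  115 → roll 10 (new)  [load 115/200]
10 paper rolls opened.

10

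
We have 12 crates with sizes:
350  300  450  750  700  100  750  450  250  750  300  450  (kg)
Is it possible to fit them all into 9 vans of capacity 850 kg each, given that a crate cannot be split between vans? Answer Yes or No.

Yes

A valid assignment using 8 vans:
  van 1: 750 + 100 = 850
  van 2: 750 = 750
  van 3: 750 = 750
  van 4: 700 = 700
  van 5: 450 + 350 = 800
  van 6: 450 + 300 = 750
  van 7: 450 + 300 = 750
  van 8: 250 = 250
That uses only 8 ≤ 9, so 9 vans are enough.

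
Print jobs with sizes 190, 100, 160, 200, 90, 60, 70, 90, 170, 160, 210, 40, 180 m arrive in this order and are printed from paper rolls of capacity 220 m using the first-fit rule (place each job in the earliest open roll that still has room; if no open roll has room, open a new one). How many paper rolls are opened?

  190 → roll 1 (new)  [load 190/220]
  100 → roll 2 (new)  [load 100/220]
  160 → roll 3 (new)  [load 160/220]
  200 → roll 4 (new)  [load 200/220]
  90 → roll 2  [load 190/220]
  60 → roll 3  [load 220/220]
  70 → roll 5 (new)  [load 70/220]
  90 → roll 5  [load 160/220]
  170 → roll 6 (new)  [load 170/220]
  160 → roll 7 (new)  [load 160/220]
  210 → roll 8 (new)  [load 210/220]
  40 → roll 5  [load 200/220]
  180 → roll 9 (new)  [load 180/220]
9 paper rolls opened.

9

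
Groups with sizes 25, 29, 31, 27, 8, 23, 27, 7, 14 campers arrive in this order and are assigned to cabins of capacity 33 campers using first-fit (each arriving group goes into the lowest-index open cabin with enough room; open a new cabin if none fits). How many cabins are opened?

7

  25 → cabin 1 (new)  [load 25/33]
  29 → cabin 2 (new)  [load 29/33]
  31 → cabin 3 (new)  [load 31/33]
  27 → cabin 4 (new)  [load 27/33]
  8 → cabin 1  [load 33/33]
  23 → cabin 5 (new)  [load 23/33]
  27 → cabin 6 (new)  [load 27/33]
  7 → cabin 5  [load 30/33]
  14 → cabin 7 (new)  [load 14/33]
7 cabins opened.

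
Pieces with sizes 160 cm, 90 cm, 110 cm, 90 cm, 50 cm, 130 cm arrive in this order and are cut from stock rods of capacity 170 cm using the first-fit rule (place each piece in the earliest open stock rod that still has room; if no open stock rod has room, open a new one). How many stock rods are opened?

5

  160 → stock rod 1 (new)  [load 160/170]
  90 → stock rod 2 (new)  [load 90/170]
  110 → stock rod 3 (new)  [load 110/170]
  90 → stock rod 4 (new)  [load 90/170]
  50 → stock rod 2  [load 140/170]
  130 → stock rod 5 (new)  [load 130/170]
5 stock rods opened.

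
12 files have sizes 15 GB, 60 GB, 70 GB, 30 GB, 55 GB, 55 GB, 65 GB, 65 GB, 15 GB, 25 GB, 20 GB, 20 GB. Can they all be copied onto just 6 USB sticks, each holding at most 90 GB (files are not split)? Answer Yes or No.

Yes

A valid assignment using 6 USB sticks:
  USB stick 1: 70 + 20 = 90
  USB stick 2: 65 + 25 = 90
  USB stick 3: 65 + 20 = 85
  USB stick 4: 60 + 30 = 90
  USB stick 5: 55 + 15 + 15 = 85
  USB stick 6: 55 = 55
Every load is within 90 GB, so 6 USB sticks suffice.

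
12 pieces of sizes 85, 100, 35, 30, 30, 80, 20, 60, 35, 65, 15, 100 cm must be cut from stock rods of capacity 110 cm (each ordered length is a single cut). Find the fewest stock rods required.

7

Total = 100 + 100 + 85 + 80 + 65 + 60 + 35 + 35 + 30 + 30 + 20 + 15 = 655 cm.
Lower bound: ⌈655/110⌉ = 6 stock rods.
A packing using 7 stock rods:
  stock rod 1: 100 = 100
  stock rod 2: 100 = 100
  stock rod 3: 85 + 20 = 105
  stock rod 4: 80 + 30 = 110
  stock rod 5: 65 + 35 = 100
  stock rod 6: 60 + 35 + 15 = 110
  stock rod 7: 30 = 30
No arrangement into 6 stock rods stays within capacity, so 7 is optimal.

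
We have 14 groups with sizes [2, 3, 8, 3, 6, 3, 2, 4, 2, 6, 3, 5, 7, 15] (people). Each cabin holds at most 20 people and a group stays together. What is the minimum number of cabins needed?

Total = 15 + 8 + 7 + 6 + 6 + 5 + 4 + 3 + 3 + 3 + 3 + 2 + 2 + 2 = 69 people.
Lower bound: ⌈69/20⌉ = 4 cabins.
A packing using 4 cabins:
  cabin 1: 15 + 5 = 20
  cabin 2: 8 + 7 + 4 = 19
  cabin 3: 6 + 6 + 3 + 3 + 2 = 20
  cabin 4: 3 + 3 + 2 + 2 = 10
This matches the lower bound, so 4 is optimal.

4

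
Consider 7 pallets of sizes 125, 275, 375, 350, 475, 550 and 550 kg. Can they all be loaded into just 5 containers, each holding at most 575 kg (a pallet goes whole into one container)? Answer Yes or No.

Total = 2700 kg; ⌈2700/575⌉ = 5.
The bound of 5 does not rule out 5, but exhaustive search shows no assignment into 5 containers of capacity 575 kg exists — the minimum is 6.

No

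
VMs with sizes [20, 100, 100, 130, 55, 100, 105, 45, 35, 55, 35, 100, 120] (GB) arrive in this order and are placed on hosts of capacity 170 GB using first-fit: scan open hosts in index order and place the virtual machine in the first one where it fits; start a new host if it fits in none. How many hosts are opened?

7

  20 → host 1 (new)  [load 20/170]
  100 → host 1  [load 120/170]
  100 → host 2 (new)  [load 100/170]
  130 → host 3 (new)  [load 130/170]
  55 → host 2  [load 155/170]
  100 → host 4 (new)  [load 100/170]
  105 → host 5 (new)  [load 105/170]
  45 → host 1  [load 165/170]
  35 → host 3  [load 165/170]
  55 → host 4  [load 155/170]
  35 → host 5  [load 140/170]
  100 → host 6 (new)  [load 100/170]
  120 → host 7 (new)  [load 120/170]
7 hosts opened.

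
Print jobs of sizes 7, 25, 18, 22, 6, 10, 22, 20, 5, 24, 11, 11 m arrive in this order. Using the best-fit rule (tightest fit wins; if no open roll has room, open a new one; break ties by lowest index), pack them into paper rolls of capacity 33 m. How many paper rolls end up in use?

  7 → roll 1 (new)  [load 7/33]
  25 → roll 1  [load 32/33]
  18 → roll 2 (new)  [load 18/33]
  22 → roll 3 (new)  [load 22/33]
  6 → roll 3  [load 28/33]
  10 → roll 2  [load 28/33]
  22 → roll 4 (new)  [load 22/33]
  20 → roll 5 (new)  [load 20/33]
  5 → roll 2  [load 33/33]
  24 → roll 6 (new)  [load 24/33]
  11 → roll 4  [load 33/33]
  11 → roll 5  [load 31/33]
6 paper rolls opened.

6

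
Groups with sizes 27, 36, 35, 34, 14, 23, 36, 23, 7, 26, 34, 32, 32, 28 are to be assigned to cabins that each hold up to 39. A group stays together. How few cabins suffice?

Total = 36 + 36 + 35 + 34 + 34 + 32 + 32 + 28 + 27 + 26 + 23 + 23 + 14 + 7 = 387.
Lower bound: ⌈387/39⌉ = 10 cabins.
Also, 12 groups each exceed 39/2, and no two of those can share a cabin, so at least 12 cabins are needed.
A packing using 12 cabins:
  cabin 1: 36 = 36
  cabin 2: 36 = 36
  cabin 3: 35 = 35
  cabin 4: 34 = 34
  cabin 5: 34 = 34
  cabin 6: 32 + 7 = 39
  cabin 7: 32 = 32
  cabin 8: 28 = 28
  cabin 9: 27 = 27
  cabin 10: 26 = 26
  cabin 11: 23 + 14 = 37
  cabin 12: 23 = 23
This matches the lower bound, so 12 is optimal.

12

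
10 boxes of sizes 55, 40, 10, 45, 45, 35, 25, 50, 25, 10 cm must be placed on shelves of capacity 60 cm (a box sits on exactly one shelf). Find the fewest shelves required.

Total = 55 + 50 + 45 + 45 + 40 + 35 + 25 + 25 + 10 + 10 = 340 cm.
Lower bound: ⌈340/60⌉ = 6 shelves.
A packing using 7 shelves:
  shelf 1: 55 = 55
  shelf 2: 50 + 10 = 60
  shelf 3: 45 + 10 = 55
  shelf 4: 45 = 45
  shelf 5: 40 = 40
  shelf 6: 35 + 25 = 60
  shelf 7: 25 = 25
No arrangement into 6 shelves stays within capacity, so 7 is optimal.

7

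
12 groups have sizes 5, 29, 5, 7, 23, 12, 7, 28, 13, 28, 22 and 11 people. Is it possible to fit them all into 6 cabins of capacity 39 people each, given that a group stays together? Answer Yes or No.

Yes

A valid assignment using 6 cabins:
  cabin 1: 29 + 7 = 36
  cabin 2: 28 + 11 = 39
  cabin 3: 28 + 7 = 35
  cabin 4: 23 + 13 = 36
  cabin 5: 22 + 12 + 5 = 39
  cabin 6: 5 = 5
Every load is within 39 people, so 6 cabins suffice.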